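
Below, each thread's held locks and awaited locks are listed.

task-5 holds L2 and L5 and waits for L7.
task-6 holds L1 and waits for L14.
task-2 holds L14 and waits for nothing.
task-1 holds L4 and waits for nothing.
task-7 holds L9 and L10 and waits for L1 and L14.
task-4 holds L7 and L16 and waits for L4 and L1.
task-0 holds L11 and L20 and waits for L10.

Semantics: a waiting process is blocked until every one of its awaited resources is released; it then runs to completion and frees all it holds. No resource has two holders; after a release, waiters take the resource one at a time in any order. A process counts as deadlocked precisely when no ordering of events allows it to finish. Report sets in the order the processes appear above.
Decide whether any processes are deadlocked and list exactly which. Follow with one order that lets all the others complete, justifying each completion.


The deadlocked set is empty.
Key observation: the wait relation is loop-free; peeling off processes with no waits unwinds the whole state.
The rest can finish in the order task-1, task-2, task-6, task-7, task-4, task-5, task-0.
Walking it through:
  run task-1 (it waits on nothing); releases L4
  run task-2 (it waits on nothing); releases L14
  run task-6 (all its waits — L14 — are resolved); releases L1
  run task-7 (all its waits — L1 and L14 — are resolved); releases L9 and L10
  run task-4 (all its waits — L4 and L1 — are resolved); releases L7 and L16
  run task-5 (all its waits — L7 — are resolved); releases L2 and L5
  run task-0 (all its waits — L10 — are resolved); releases L11 and L20


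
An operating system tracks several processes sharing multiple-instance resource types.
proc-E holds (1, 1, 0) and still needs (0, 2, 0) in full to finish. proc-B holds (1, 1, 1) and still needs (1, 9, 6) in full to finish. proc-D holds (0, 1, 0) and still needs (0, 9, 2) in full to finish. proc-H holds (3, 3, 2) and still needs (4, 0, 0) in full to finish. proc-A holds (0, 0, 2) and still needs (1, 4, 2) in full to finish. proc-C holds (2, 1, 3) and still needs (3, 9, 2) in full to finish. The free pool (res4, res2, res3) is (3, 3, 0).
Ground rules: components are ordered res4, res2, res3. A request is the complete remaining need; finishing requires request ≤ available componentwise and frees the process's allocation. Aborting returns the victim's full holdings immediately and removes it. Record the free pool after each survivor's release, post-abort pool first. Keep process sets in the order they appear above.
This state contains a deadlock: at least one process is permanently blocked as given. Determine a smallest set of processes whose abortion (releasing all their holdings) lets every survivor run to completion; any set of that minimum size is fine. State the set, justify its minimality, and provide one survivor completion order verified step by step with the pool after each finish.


Minimum abort set: proc-D and proc-C.
Key observation: aborting proc-D and proc-C returns (2, 2, 3), and proc-B — hopeless before — runs at step 4 with the returned capacity in the pool.
Why nothing smaller works — every single abort fails: proc-E alone leaves proc-B blocked (short on res2 and res3); proc-B alone leaves proc-D blocked (short on res2); proc-D alone leaves proc-B blocked (short on res2 and res3); proc-H alone leaves proc-B blocked (short on res2 and res3); proc-A alone leaves proc-B blocked (short on res2 and res3); proc-C alone leaves proc-B blocked (short on res2).
The survivors complete as proc-H, proc-E, proc-A, proc-B. Verifying each step (starting from the post-abort pool):
  pool = (5, 5, 3)
  proc-H: need (4, 0, 0) fits (5, 5, 3); releases (3, 3, 2), pool now (8, 8, 5)
  proc-E: need (0, 2, 0) fits (8, 8, 5); releases (1, 1, 0), pool now (9, 9, 5)
  proc-A: need (1, 4, 2) fits (9, 9, 5); releases (0, 0, 2), pool now (9, 9, 7)
  proc-B: need (1, 9, 6) fits (9, 9, 7); releases (1, 1, 1), pool now (10, 10, 8)


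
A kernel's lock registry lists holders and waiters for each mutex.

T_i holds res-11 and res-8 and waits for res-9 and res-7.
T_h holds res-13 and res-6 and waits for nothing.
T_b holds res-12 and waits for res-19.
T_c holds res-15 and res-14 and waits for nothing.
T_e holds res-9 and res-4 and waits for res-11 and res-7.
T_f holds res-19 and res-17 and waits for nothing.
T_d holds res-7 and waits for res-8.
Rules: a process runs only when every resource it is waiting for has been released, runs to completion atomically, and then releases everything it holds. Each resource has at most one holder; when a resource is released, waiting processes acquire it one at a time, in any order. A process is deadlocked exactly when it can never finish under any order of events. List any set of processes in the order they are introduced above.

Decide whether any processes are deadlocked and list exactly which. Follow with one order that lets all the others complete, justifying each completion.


Deadlocked: T_i, T_e and T_d.
Key observation: T_i -> T_e -> T_i is a circular wait — nothing in it can go first; T_d is caught in further circular waits.
One completion order for the rest: T_h, T_c, T_f, T_b.
Step-by-step check:
  run T_h (it waits on nothing); releases res-13 and res-6
  run T_c (it waits on nothing); releases res-15 and res-14
  run T_f (it waits on nothing); releases res-19 and res-17
  run T_b (all its waits — res-19 — are resolved); releases res-12


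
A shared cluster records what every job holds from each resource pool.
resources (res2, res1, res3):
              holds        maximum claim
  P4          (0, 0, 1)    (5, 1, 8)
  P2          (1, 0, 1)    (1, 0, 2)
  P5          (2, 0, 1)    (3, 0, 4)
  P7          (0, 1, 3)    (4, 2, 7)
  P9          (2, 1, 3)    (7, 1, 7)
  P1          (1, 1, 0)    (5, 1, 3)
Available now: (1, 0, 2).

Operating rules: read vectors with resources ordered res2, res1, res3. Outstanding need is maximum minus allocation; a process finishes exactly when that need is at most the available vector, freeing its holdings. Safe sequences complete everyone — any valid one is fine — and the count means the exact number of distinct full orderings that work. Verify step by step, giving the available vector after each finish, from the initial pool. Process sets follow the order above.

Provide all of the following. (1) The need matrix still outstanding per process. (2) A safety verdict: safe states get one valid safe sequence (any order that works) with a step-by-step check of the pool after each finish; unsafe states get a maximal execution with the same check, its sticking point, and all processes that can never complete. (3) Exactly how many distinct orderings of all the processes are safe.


(1) Outstanding need per process (order res2, res1, res3):
  P4: (5, 1, 7)
  P2: (0, 0, 1)
  P5: (1, 0, 3)
  P7: (4, 1, 4)
  P9: (5, 0, 4)
  P1: (4, 0, 3)
(2) SAFE — a valid safe sequence is P2, P5, P1, P7, P9, P4.
Key observation: P5 is the earliest step where a requested resource binds exactly: need (1, 0, 3), pool (2, 0, 3) at its turn.
Verifying each step:
  pool = (1, 0, 2)
  P2: need (0, 0, 1) fits (1, 0, 2); releases (1, 0, 1), pool now (2, 0, 3)
  P5: need (1, 0, 3) fits (2, 0, 3); releases (2, 0, 1), pool now (4, 0, 4)
  P1: need (4, 0, 3) fits (4, 0, 4); releases (1, 1, 0), pool now (5, 1, 4)
  P7: need (4, 1, 4) fits (5, 1, 4); releases (0, 1, 3), pool now (5, 2, 7)
  P9: need (5, 0, 4) fits (5, 2, 7); releases (2, 1, 3), pool now (7, 3, 10)
  P4: need (5, 1, 7) fits (7, 3, 10); releases (0, 0, 1), pool now (7, 3, 11)
(3) Precisely 4 of the possible complete orderings are safe sequences.


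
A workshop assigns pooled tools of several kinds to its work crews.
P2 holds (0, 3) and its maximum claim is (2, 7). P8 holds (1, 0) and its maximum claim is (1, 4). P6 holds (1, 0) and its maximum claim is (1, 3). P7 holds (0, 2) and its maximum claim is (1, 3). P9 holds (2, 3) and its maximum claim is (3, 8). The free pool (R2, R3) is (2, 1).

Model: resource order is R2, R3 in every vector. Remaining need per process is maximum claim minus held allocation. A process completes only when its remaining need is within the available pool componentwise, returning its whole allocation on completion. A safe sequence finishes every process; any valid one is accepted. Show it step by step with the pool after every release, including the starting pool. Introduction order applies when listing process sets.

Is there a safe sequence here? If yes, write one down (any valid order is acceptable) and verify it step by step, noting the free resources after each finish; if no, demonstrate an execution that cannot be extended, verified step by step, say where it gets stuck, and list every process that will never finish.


The state is UNSAFE.
Key observation: once P7, P6 finish, the pool peaks at (3, 3) — and every remaining process still needs more R3 than that.
A maximal execution: P7, P6 — then nothing else fits. Check, step by step:
  pool = (2, 1)
  P7 needs (1, 1) <= (2, 1) -> finishes; pool += (0, 2) = (2, 3)
  P6 needs (0, 3) <= (2, 3) -> finishes; pool += (1, 0) = (3, 3)
  P2 still needs (2, 4) but only (3, 3) is free — short on R3
  P8 still needs (0, 4) but only (3, 3) is free — short on R3
  P9 still needs (1, 5) but only (3, 3) is free — short on R3
Processes that can never finish: P2, P8 and P9.


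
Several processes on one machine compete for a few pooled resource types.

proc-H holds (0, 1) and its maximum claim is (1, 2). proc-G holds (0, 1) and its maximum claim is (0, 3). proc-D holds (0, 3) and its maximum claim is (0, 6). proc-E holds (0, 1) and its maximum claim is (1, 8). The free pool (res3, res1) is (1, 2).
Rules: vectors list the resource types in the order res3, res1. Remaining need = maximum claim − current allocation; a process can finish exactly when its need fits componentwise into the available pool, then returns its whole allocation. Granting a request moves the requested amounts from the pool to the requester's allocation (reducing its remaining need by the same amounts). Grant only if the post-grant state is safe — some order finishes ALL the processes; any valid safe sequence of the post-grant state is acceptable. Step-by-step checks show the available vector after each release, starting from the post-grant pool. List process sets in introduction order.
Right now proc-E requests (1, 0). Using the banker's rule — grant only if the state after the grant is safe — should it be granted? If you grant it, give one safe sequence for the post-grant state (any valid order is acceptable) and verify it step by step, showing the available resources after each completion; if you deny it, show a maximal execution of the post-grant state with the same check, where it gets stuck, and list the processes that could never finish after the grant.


DENY — the pretend-granted state is unsafe.
Key observation: after proc-G, proc-D the pool peaks at (0, 6), and each blocked process is short somewhere: proc-H on res3; proc-E on res1.
Pretend the grant happened; the run proc-G, proc-D goes as far as possible. Walking it through:
  pool = (0, 2)
  proc-G: need (0, 2) fits (0, 2); releases (0, 1), pool now (0, 3)
  proc-D: need (0, 3) fits (0, 3); releases (0, 3), pool now (0, 6)
  blocked: proc-H wants (1, 1), pool (0, 6) — not enough res3
  blocked: proc-E wants (0, 7), pool (0, 6) — not enough res1
Had the request been granted, proc-H and proc-E could never finish.


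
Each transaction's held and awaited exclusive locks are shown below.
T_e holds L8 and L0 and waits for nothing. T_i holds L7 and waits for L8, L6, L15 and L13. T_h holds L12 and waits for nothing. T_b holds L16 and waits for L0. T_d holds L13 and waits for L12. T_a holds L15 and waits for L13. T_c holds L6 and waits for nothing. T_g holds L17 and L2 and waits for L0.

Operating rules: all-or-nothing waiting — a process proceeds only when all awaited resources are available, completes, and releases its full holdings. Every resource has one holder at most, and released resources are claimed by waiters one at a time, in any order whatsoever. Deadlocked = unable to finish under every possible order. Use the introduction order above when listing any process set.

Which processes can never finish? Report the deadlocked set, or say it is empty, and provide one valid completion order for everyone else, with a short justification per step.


No process is deadlocked.
Key observation: although several processes wait, no cycle exists — each chain bottoms out at a free runner.
A valid finishing order for the others: T_e, T_c, T_h, T_d, T_b, T_g, T_a, T_i.
Step-by-step check:
  T_e waits on nothing -> runs at once and releases L8 and L0
  T_c waits on nothing -> runs at once and releases L6
  T_h waits on nothing -> runs at once and releases L12
  T_d waits on L12 — all released -> runs and releases L13
  T_b waits on L0 — all released -> runs and releases L16
  T_g waits on L0 — all released -> runs and releases L17 and L2
  T_a waits on L13 — all released -> runs and releases L15
  T_i waits on L8, L6, L15 and L13 — all released -> runs and releases L7


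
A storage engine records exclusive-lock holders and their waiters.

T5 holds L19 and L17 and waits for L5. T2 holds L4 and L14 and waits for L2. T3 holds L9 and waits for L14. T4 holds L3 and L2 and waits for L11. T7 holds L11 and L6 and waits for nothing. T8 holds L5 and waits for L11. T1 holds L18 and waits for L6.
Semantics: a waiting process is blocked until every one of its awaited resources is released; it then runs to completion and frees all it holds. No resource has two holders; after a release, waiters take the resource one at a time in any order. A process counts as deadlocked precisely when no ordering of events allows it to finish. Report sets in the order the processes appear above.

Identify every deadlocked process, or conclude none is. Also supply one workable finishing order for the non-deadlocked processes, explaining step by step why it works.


No process is deadlocked.
Key observation: the wait relation is loop-free; peeling off processes with no waits unwinds the whole state.
One completion order for the rest: T7, T1, T4, T8, T5, T2, T3.
Check, step by step:
  run T7 (it waits on nothing); releases L11 and L6
  T1 waits on L6 — all released -> runs and releases L18
  T4 waits on L11 — all released -> runs and releases L3 and L2
  T8 waits on L11 — all released -> runs and releases L5
  T5 waits on L5 — all released -> runs and releases L19 and L17
  T2 waits on L2 — all released -> runs and releases L4 and L14
  T3 waits on L14 — all released -> runs and releases L9


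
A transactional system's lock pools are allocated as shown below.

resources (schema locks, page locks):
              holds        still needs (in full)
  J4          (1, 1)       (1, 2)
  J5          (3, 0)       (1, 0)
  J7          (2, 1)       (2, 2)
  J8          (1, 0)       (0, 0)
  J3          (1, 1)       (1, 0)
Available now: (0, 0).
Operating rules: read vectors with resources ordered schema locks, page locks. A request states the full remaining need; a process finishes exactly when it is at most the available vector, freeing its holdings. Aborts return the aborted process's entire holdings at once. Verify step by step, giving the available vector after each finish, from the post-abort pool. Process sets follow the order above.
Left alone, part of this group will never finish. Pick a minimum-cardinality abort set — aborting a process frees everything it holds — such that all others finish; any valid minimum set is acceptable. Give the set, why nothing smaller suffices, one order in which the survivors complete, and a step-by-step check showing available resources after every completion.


The answer: abort J7.
Key observation: no ordering could ever have run J4 before the abort of J7; with (2, 1) back in the pool it fits at step 3.
Why nothing smaller works: aborting no one leaves the state deadlocked as given.
One survivor order: J3, J5, J4, J8. Verifying each step (post-abort pool first):
  pool = (2, 1)
  J3: need (1, 0) fits (2, 1); releases (1, 1), pool now (3, 2)
  J5: need (1, 0) fits (3, 2); releases (3, 0), pool now (6, 2)
  J4: need (1, 2) fits (6, 2); releases (1, 1), pool now (7, 3)
  J8: need (0, 0) fits (7, 3); releases (1, 0), pool now (8, 3)


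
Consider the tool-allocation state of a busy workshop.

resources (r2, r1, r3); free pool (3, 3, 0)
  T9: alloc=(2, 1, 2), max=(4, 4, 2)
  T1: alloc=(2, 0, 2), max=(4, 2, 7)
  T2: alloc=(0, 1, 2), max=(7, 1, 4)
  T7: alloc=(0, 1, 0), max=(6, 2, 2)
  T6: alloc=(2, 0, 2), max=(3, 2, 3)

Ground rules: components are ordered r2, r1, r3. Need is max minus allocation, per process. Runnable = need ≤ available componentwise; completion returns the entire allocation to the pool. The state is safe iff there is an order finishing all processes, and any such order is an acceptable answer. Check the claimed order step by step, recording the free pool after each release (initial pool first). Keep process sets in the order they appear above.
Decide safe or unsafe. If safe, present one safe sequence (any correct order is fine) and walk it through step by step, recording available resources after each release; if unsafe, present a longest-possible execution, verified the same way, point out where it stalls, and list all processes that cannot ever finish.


SAFE — a valid safe sequence is T9, T6, T2, T7, T1.
Key observation: reading the order forward, T9 is the first process whose need (2, 3, 0) meets the free pool (3, 3, 0) exactly on a resource it requests.
Step-by-step check:
  pool = (3, 3, 0)
  T9 needs (2, 3, 0) <= (3, 3, 0) -> finishes; pool += (2, 1, 2) = (5, 4, 2)
  T6 needs (1, 2, 1) <= (5, 4, 2) -> finishes; pool += (2, 0, 2) = (7, 4, 4)
  T2 needs (7, 0, 2) <= (7, 4, 4) -> finishes; pool += (0, 1, 2) = (7, 5, 6)
  T7 needs (6, 1, 2) <= (7, 5, 6) -> finishes; pool += (0, 1, 0) = (7, 6, 6)
  T1 needs (2, 2, 5) <= (7, 6, 6) -> finishes; pool += (2, 0, 2) = (9, 6, 8)


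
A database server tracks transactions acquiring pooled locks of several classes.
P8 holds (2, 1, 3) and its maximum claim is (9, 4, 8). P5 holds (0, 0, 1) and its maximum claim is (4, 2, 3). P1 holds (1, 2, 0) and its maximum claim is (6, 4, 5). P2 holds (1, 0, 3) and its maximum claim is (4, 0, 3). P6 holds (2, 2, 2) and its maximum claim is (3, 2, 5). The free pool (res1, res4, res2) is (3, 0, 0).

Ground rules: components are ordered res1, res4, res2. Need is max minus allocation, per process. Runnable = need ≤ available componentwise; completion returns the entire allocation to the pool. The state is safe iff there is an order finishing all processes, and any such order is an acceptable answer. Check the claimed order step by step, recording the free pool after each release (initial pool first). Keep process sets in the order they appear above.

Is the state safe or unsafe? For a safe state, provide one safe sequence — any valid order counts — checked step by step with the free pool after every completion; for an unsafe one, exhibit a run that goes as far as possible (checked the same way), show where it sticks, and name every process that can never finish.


The state is SAFE; one workable sequence: P2, P6, P1, P8, P5.
Key observation: reading the order forward, P2 is the first process whose need (3, 0, 0) meets the free pool (3, 0, 0) exactly on a resource it requests.
Check, step by step:
  pool = (3, 0, 0)
  P2 needs (3, 0, 0) <= (3, 0, 0) -> finishes; pool += (1, 0, 3) = (4, 0, 3)
  P6 needs (1, 0, 3) <= (4, 0, 3) -> finishes; pool += (2, 2, 2) = (6, 2, 5)
  P1 needs (5, 2, 5) <= (6, 2, 5) -> finishes; pool += (1, 2, 0) = (7, 4, 5)
  P8 needs (7, 3, 5) <= (7, 4, 5) -> finishes; pool += (2, 1, 3) = (9, 5, 8)
  P5 needs (4, 2, 2) <= (9, 5, 8) -> finishes; pool += (0, 0, 1) = (9, 5, 9)


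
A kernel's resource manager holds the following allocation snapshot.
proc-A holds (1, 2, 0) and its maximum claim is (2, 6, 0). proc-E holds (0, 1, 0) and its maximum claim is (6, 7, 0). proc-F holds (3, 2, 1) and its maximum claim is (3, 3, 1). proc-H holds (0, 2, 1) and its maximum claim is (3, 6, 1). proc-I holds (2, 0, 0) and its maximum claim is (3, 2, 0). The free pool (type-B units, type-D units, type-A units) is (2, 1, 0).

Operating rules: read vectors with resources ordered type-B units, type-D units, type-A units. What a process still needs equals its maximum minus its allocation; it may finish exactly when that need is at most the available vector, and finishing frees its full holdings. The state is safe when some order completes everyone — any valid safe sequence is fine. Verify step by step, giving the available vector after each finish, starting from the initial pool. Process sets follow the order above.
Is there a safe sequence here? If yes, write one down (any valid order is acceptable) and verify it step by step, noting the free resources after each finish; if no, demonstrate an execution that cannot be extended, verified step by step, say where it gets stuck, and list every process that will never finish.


UNSAFE — no complete ordering exists.
Key observation: proc-F, proc-I can finish, but then (7, 3, 1) is all there is, and the blocked group's type-D units demands exceed it.
The run proc-F, proc-I cannot be extended any further. Step-by-step check:
  pool = (2, 1, 0)
  proc-F: need (0, 1, 0) fits (2, 1, 0); releases (3, 2, 1), pool now (5, 3, 1)
  proc-I: need (1, 2, 0) fits (5, 3, 1); releases (2, 0, 0), pool now (7, 3, 1)
  blocked: proc-A wants (1, 4, 0), pool (7, 3, 1) — not enough type-D units
  blocked: proc-E wants (6, 6, 0), pool (7, 3, 1) — not enough type-D units
  blocked: proc-H wants (3, 4, 0), pool (7, 3, 1) — not enough type-D units
Permanently blocked: proc-A, proc-E and proc-H.


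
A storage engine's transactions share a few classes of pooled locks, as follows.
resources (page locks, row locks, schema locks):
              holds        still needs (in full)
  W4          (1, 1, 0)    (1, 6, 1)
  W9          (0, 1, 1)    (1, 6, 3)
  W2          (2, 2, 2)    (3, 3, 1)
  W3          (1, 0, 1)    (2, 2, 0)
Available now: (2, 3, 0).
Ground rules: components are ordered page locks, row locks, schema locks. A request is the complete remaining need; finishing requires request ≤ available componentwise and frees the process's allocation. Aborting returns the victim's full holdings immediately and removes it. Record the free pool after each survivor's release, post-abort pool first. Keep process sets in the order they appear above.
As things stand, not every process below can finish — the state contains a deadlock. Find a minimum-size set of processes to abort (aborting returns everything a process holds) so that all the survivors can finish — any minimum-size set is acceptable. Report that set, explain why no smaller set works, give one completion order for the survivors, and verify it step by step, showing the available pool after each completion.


Abort W4.
Key observation: W9 was stuck for good until W4 gave back (1, 1, 0); in the order shown it finishes at step 3.
Minimality: the empty abort set fails — the state is deadlocked as it stands.
The survivors complete as W3, W2, W9. Step-by-step check (starting from the post-abort pool):
  pool = (3, 4, 0)
  W3: need (2, 2, 0) fits (3, 4, 0); releases (1, 0, 1), pool now (4, 4, 1)
  W2: need (3, 3, 1) fits (4, 4, 1); releases (2, 2, 2), pool now (6, 6, 3)
  W9: need (1, 6, 3) fits (6, 6, 3); releases (0, 1, 1), pool now (6, 7, 4)


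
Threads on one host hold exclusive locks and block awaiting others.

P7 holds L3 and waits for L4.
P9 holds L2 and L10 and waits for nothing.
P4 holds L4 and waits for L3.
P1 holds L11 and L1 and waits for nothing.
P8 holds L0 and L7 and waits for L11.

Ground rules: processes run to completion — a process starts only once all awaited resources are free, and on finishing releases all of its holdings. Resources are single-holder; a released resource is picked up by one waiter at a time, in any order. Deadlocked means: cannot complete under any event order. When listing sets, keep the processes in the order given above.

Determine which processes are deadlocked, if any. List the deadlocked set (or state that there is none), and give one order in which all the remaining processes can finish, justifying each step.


The deadlocked set is P7 and P4.
Key observation: nobody on the ring P7 -> P4 -> P7 can start until another member finishes, which never happens; no other process is dragged down with it.
A valid finishing order for the others: P1, P9, P8.
Check, step by step:
  run P1 (it waits on nothing); releases L11 and L1
  run P9 (it waits on nothing); releases L2 and L10
  P8: everything it awaited (L11) is free; runs, freeing L0 and L7


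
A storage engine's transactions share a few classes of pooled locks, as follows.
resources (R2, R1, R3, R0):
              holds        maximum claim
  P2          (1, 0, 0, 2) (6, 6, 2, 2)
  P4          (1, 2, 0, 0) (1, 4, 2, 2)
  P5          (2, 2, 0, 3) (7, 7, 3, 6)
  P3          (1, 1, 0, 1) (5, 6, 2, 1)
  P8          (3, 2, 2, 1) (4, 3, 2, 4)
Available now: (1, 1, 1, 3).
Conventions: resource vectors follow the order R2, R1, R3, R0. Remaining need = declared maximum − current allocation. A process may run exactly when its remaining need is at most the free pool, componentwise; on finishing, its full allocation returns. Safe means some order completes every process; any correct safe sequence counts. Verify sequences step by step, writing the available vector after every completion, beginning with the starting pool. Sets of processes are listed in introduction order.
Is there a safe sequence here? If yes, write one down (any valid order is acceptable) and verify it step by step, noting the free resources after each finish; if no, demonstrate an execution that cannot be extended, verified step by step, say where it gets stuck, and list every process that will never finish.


The state is SAFE; one workable sequence: P8, P4, P3, P2, P5.
Key observation: reading the order forward, P8 is the first process whose need (1, 1, 0, 3) meets the free pool (1, 1, 1, 3) exactly on a resource it requests.
Walking it through:
  pool = (1, 1, 1, 3)
  P8 needs (1, 1, 0, 3) <= (1, 1, 1, 3) -> finishes; pool += (3, 2, 2, 1) = (4, 3, 3, 4)
  P4 needs (0, 2, 2, 2) <= (4, 3, 3, 4) -> finishes; pool += (1, 2, 0, 0) = (5, 5, 3, 4)
  P3 needs (4, 5, 2, 0) <= (5, 5, 3, 4) -> finishes; pool += (1, 1, 0, 1) = (6, 6, 3, 5)
  P2 needs (5, 6, 2, 0) <= (6, 6, 3, 5) -> finishes; pool += (1, 0, 0, 2) = (7, 6, 3, 7)
  P5 needs (5, 5, 3, 3) <= (7, 6, 3, 7) -> finishes; pool += (2, 2, 0, 3) = (9, 8, 3, 10)


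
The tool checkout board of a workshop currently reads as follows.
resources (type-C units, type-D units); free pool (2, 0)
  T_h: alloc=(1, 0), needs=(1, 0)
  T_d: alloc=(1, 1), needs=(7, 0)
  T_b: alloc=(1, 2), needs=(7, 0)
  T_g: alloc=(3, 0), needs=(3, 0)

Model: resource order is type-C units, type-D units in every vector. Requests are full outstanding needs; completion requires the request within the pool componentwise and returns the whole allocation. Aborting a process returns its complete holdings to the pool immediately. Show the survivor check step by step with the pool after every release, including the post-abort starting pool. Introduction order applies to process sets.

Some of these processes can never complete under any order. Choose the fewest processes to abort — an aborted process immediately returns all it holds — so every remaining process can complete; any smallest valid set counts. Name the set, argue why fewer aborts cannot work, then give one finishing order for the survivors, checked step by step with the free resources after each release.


Abort T_b.
Key observation: T_d had no path to completion before; after the abort of T_b ((1, 2) returned), step 3 is where it fits.
No smaller set exists: with zero aborts the deadlock remains.
Survivors finish in the order: T_g, T_h, T_d. Verifying each step (pool after the aborts first):
  pool = (3, 2)
  run T_g (needs (3, 0), free (3, 2)); after release of (3, 0) the pool is (6, 2)
  run T_h (needs (1, 0), free (6, 2)); after release of (1, 0) the pool is (7, 2)
  run T_d (needs (7, 0), free (7, 2)); after release of (1, 1) the pool is (8, 3)


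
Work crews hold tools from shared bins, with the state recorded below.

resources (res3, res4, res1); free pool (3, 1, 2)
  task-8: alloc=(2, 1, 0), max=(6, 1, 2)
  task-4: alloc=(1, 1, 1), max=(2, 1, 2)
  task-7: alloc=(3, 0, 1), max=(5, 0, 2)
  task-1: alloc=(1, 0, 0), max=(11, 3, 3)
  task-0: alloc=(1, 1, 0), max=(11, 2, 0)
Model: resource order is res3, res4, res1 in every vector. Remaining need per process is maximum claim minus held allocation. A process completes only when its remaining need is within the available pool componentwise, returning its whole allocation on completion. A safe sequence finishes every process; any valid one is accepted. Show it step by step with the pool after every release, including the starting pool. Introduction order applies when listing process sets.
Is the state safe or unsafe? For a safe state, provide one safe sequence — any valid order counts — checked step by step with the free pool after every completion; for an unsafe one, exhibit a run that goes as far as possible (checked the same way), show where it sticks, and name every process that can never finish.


UNSAFE.
Key observation: no order helps: past task-4, task-8, task-7, the free pool tops out at (9, 3, 4), below what each blocked process needs in res3.
A maximal execution: task-4, task-8, task-7 — then nothing else fits. Check, step by step:
  pool = (3, 1, 2)
  task-4: need (1, 0, 1) fits (3, 1, 2); releases (1, 1, 1), pool now (4, 2, 3)
  task-8: need (4, 0, 2) fits (4, 2, 3); releases (2, 1, 0), pool now (6, 3, 3)
  task-7: need (2, 0, 1) fits (6, 3, 3); releases (3, 0, 1), pool now (9, 3, 4)
  task-1 still needs (10, 3, 3) but only (9, 3, 4) is free — short on res3
  task-0 still needs (10, 1, 0) but only (9, 3, 4) is free — short on res3
Never able to finish: task-1 and task-0.


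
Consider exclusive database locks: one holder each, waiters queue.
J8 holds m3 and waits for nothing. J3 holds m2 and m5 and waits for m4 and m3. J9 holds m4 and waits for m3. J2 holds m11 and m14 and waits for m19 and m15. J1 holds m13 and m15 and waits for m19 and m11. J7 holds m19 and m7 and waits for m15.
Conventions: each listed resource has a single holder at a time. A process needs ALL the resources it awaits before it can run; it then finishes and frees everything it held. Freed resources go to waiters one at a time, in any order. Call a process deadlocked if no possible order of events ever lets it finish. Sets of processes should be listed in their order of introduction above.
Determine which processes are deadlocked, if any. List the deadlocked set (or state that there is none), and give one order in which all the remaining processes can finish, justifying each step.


Deadlocked set: J2, J1 and J7.
Key observation: the wait chain closes on itself along J2 -> J1 -> J2; J7 is caught in further circular waits.
One completion order for the rest: J8, J9, J3.
Step-by-step check:
  run J8 (it waits on nothing); releases m3
  J9 waits on m3 — all released -> runs and releases m4
  J3 waits on m4 and m3 — all released -> runs and releases m2 and m5


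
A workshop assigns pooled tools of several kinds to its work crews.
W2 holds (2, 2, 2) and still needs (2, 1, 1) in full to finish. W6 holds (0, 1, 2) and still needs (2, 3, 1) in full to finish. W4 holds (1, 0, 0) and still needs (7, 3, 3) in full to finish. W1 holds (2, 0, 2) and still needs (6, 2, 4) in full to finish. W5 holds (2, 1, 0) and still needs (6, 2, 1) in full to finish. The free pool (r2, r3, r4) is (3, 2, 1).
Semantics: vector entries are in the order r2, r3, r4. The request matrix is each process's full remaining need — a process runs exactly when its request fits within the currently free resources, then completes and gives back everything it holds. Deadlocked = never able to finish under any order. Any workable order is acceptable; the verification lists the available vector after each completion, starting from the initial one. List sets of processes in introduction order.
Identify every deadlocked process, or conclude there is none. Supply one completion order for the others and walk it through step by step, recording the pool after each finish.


Deadlocked: W4, W1 and W5.
Key observation: W2, W6 can finish, but then (5, 5, 5) is all there is, and the blocked group's r2 demands exceed it.
A valid finishing order for the others: W2, W6. Verifying each step:
  pool = (3, 2, 1)
  W2 needs (2, 1, 1) <= (3, 2, 1) -> finishes; pool += (2, 2, 2) = (5, 4, 3)
  W6 needs (2, 3, 1) <= (5, 4, 3) -> finishes; pool += (0, 1, 2) = (5, 5, 5)
None of the blocked processes ever fits:
  W4 still needs (7, 3, 3) but only (5, 5, 5) is free — short on r2
  W1 still needs (6, 2, 4) but only (5, 5, 5) is free — short on r2
  W5 still needs (6, 2, 1) but only (5, 5, 5) is free — short on r2


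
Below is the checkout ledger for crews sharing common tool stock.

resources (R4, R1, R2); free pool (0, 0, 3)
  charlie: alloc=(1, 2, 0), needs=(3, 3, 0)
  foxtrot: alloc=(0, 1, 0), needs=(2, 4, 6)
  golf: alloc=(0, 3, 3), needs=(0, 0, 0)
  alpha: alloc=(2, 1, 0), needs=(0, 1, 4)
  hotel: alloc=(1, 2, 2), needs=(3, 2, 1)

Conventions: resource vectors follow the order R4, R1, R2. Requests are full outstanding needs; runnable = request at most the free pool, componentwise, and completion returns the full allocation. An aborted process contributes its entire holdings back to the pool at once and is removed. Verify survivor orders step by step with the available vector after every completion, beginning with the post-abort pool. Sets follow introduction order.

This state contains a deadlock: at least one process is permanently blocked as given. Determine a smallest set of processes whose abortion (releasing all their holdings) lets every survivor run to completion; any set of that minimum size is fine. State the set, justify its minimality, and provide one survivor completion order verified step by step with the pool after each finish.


Minimum abort set: charlie.
Key observation: aborting charlie returns (1, 2, 0), and hotel — hopeless before — runs at step 4 with the returned capacity in the pool.
Why nothing smaller works: aborting no one leaves the state deadlocked as given.
The survivors complete as golf, alpha, foxtrot, hotel. Check, step by step (starting from the post-abort pool):
  pool = (1, 2, 3)
  golf needs (0, 0, 0) <= (1, 2, 3) -> finishes; pool += (0, 3, 3) = (1, 5, 6)
  alpha needs (0, 1, 4) <= (1, 5, 6) -> finishes; pool += (2, 1, 0) = (3, 6, 6)
  foxtrot needs (2, 4, 6) <= (3, 6, 6) -> finishes; pool += (0, 1, 0) = (3, 7, 6)
  hotel needs (3, 2, 1) <= (3, 7, 6) -> finishes; pool += (1, 2, 2) = (4, 9, 8)


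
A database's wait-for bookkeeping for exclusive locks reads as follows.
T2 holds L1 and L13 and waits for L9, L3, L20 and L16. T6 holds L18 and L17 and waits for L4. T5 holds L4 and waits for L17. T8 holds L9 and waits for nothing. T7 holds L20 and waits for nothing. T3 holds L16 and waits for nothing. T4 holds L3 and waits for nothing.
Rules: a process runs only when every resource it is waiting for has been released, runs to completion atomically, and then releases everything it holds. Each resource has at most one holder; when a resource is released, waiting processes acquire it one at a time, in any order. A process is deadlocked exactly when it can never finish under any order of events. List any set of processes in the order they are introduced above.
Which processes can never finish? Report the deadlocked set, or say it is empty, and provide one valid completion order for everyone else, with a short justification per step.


The deadlocked set is T6 and T5.
Key observation: the waits loop around T6 -> T5 -> T6 with no way out; no other process is dragged down with it.
A valid finishing order for the others: T7, T8, T4, T3, T2.
Walking it through:
  run T7 (it waits on nothing); releases L20
  run T8 (it waits on nothing); releases L9
  run T4 (it waits on nothing); releases L3
  run T3 (it waits on nothing); releases L16
  T2 waits on L9, L3, L20 and L16 — all released -> runs and releases L1 and L13


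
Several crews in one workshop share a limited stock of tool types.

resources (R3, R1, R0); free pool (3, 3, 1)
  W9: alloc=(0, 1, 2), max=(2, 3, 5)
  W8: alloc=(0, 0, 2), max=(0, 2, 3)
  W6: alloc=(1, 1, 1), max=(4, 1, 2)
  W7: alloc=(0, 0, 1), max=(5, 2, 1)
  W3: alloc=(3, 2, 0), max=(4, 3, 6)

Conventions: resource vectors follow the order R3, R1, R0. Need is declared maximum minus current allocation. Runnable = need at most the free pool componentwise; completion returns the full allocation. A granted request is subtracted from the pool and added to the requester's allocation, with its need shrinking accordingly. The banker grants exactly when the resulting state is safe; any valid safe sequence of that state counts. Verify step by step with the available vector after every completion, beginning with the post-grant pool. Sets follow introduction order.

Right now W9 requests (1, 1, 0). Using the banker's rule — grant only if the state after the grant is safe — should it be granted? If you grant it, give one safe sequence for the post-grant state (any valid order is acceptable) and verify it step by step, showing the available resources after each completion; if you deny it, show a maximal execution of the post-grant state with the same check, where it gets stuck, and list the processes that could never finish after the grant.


GRANT. The post-grant state is safe; one safe sequence: W8, W9, W6, W3, W7.
Key observation: granting shrinks the pool to (2, 2, 1), yet W8 still fits and the chain goes through.
Check on the post-grant state, step by step:
  pool = (2, 2, 1)
  W8: need (0, 2, 1) fits (2, 2, 1); releases (0, 0, 2), pool now (2, 2, 3)
  W9: need (1, 1, 3) fits (2, 2, 3); releases (1, 2, 2), pool now (3, 4, 5)
  W6: need (3, 0, 1) fits (3, 4, 5); releases (1, 1, 1), pool now (4, 5, 6)
  W3: need (1, 1, 6) fits (4, 5, 6); releases (3, 2, 0), pool now (7, 7, 6)
  W7: need (5, 2, 0) fits (7, 7, 6); releases (0, 0, 1), pool now (7, 7, 7)


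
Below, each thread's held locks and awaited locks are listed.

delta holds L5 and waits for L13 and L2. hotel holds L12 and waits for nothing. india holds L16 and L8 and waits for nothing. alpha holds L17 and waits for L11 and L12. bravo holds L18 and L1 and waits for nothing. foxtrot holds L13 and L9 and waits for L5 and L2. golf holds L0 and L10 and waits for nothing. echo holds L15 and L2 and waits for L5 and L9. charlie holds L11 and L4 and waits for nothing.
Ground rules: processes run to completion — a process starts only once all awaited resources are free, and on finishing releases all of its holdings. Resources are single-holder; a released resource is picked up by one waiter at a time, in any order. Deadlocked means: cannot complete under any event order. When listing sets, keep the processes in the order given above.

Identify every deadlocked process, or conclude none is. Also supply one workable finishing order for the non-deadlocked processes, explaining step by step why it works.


Deadlocked: delta, foxtrot and echo.
Key observation: the loop delta -> foxtrot -> delta blocks itself forever; echo is caught in further circular waits.
A valid finishing order for the others: bravo, golf, hotel, charlie, alpha, india.
Step-by-step check:
  bravo: no waits; runs immediately, freeing L18 and L1
  golf: no waits; runs immediately, freeing L0 and L10
  hotel: no waits; runs immediately, freeing L12
  charlie: no waits; runs immediately, freeing L11 and L4
  alpha: everything it awaited (L11 and L12) is free; runs, freeing L17
  india: no waits; runs immediately, freeing L16 and L8


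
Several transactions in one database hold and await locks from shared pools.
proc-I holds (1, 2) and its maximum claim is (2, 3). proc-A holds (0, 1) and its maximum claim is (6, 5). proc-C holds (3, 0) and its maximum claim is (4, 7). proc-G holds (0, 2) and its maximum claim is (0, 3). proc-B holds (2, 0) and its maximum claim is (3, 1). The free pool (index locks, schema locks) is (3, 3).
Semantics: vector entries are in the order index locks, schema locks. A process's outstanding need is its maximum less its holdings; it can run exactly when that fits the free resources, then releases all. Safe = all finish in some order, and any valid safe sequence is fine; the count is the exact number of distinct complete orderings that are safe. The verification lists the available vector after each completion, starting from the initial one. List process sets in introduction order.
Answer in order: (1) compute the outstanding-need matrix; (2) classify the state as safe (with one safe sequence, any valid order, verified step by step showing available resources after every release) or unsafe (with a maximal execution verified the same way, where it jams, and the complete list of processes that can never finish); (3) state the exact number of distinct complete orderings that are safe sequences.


(1) Need matrix, components ordered index locks, schema locks:
  proc-I: (1, 1)
  proc-A: (6, 4)
  proc-C: (1, 7)
  proc-G: (0, 1)
  proc-B: (1, 1)
(2) SAFE. One safe sequence: proc-B, proc-I, proc-G, proc-A, proc-C.
Key observation: reading the order forward, proc-A is the first process whose need (6, 4) meets the free pool (6, 7) exactly on a resource it requests.
Walking it through:
  pool = (3, 3)
  proc-B: need (1, 1) fits (3, 3); releases (2, 0), pool now (5, 3)
  proc-I: need (1, 1) fits (5, 3); releases (1, 2), pool now (6, 5)
  proc-G: need (0, 1) fits (6, 5); releases (0, 2), pool now (6, 7)
  proc-A: need (6, 4) fits (6, 7); releases (0, 1), pool now (6, 8)
  proc-C: need (1, 7) fits (6, 8); releases (3, 0), pool now (9, 8)
(3) Precisely 18 of the possible complete orderings are safe sequences.
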